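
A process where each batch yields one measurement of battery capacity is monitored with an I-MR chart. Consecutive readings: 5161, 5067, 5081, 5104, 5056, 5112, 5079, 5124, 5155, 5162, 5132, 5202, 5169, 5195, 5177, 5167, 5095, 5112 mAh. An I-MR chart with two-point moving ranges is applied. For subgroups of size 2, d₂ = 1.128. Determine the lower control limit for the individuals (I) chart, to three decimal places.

X̄ = (5161 + 5067 + 5081 + 5104 + 5056 + 5112 + 5079 + 5124 + 5155 + 5162 + 5132 + 5202 + 5169 + 5195 + 5177 + 5167 + 5095 + 5112) / 18 = 5130.5556
Moving ranges: 94, 14, 23, 48, 56, 33, 45, 31, 7, 30, 70, 33, 26, 18, 10, 72, 17; M̄R̄ = 627.0000 / 17 = 36.8824
LCL = X̄ − 3·M̄R̄/d₂ = 5130.5556 − 3 × 36.8824 / 1.128 = 5032.4642

5032.464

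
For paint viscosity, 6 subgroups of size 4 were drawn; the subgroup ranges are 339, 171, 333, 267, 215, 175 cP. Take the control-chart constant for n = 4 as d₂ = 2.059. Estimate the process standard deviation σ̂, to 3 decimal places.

121.418

R̄ = (339 + 171 + 333 + 267 + 215 + 175) / 6 = 250.0000
σ̂ = R̄ / d₂ = 250.0000 / 2.059 = 121.4182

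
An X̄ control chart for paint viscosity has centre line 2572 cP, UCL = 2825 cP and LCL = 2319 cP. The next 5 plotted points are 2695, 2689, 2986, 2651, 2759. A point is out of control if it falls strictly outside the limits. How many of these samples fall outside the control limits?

Compare each point to [2319, 2825]: sample 3 = 2986 > UCL.

1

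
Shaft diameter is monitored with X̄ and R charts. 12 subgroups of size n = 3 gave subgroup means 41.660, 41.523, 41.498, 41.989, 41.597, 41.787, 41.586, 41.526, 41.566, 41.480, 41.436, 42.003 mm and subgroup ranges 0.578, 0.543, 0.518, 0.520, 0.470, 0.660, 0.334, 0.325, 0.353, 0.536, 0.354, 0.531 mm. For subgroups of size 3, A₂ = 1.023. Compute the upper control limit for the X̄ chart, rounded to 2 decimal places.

42.13

X̄̄ = (41.660 + 41.523 + 41.498 + 41.989 + 41.597 + 41.787 + 41.586 + 41.526 + 41.566 + 41.480 + 41.436 + 42.003) / 12 = 499.6510 / 12 = 41.6376
R̄ = (0.578 + 0.543 + 0.518 + 0.520 + 0.470 + 0.660 + 0.334 + 0.325 + 0.353 + 0.536 + 0.354 + 0.531) / 12 = 5.7220 / 12 = 0.4768
UCL = X̄̄ + A₂·R̄ = 41.6376 + 1.023 × 0.4768 = 42.1254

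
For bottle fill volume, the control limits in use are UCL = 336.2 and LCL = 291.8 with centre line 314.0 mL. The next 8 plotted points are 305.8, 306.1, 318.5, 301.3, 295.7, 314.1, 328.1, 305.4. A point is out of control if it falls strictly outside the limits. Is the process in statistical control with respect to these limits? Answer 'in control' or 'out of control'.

All 8 points lie within [291.8, 336.2].

in control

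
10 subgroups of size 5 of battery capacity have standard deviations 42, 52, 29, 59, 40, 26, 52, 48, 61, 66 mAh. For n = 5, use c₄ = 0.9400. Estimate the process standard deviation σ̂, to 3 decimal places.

s̄ = (42 + 52 + 29 + 59 + 40 + 26 + 52 + 48 + 61 + 66) / 10 = 47.5000
σ̂ = s̄ / c₄ = 47.5000 / 0.9400 = 50.5319

50.532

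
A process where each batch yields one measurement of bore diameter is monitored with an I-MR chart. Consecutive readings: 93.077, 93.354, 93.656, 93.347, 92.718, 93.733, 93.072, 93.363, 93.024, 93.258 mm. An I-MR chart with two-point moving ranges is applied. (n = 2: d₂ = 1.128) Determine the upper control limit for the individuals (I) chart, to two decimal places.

X̄ = (93.077 + 93.354 + 93.656 + 93.347 + 92.718 + 93.733 + 93.072 + 93.363 + 93.024 + 93.258) / 10 = 93.2602
Moving ranges: 0.277, 0.302, 0.309, 0.629, 1.015, 0.661, 0.291, 0.339, 0.234; M̄R̄ = 4.0570 / 9 = 0.4508
UCL = X̄ + 3·M̄R̄/d₂ = 93.2602 + 3 × 0.4508 / 1.128 = 94.4591

94.46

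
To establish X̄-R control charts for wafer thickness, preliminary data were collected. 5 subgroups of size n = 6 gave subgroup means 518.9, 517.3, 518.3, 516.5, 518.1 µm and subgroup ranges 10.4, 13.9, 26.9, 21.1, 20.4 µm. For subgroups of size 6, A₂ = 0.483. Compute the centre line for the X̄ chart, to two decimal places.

X̄̄ = (518.9 + 517.3 + 518.3 + 516.5 + 518.1) / 5 = 2589.1000 / 5 = 517.8200
CL = X̄̄ = 517.8200

517.82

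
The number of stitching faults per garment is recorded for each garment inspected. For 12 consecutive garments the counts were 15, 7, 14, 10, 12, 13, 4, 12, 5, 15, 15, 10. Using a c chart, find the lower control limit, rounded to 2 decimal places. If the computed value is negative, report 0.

1.05

c̄ = (15 + 7 + 14 + 10 + 12 + 13 + 4 + 12 + 5 + 15 + 15 + 10) / 12 = 132 / 12 = 11.0000
LCL = c̄ − 3√c̄ = 11.0000 − 3 × 3.3166 = 1.0501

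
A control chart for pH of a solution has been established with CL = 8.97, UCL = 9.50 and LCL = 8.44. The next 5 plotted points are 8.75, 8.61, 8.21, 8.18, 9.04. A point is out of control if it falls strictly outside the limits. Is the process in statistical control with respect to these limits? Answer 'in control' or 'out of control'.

out of control

Compare each point to [8.44, 9.50]: sample 3 = 8.21 < LCL; sample 4 = 8.18 < LCL.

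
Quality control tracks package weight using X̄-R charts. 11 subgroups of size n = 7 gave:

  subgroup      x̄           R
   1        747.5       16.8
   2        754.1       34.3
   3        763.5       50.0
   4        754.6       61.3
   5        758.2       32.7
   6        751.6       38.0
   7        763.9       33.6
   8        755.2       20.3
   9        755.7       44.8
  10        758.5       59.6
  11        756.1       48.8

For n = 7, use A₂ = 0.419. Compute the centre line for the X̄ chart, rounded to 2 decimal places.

756.26

X̄̄ = (747.5 + 754.1 + 763.5 + 754.6 + 758.2 + 751.6 + 763.9 + 755.2 + 755.7 + 758.5 + 756.1) / 11 = 8318.9000 / 11 = 756.2636
CL = X̄̄ = 756.2636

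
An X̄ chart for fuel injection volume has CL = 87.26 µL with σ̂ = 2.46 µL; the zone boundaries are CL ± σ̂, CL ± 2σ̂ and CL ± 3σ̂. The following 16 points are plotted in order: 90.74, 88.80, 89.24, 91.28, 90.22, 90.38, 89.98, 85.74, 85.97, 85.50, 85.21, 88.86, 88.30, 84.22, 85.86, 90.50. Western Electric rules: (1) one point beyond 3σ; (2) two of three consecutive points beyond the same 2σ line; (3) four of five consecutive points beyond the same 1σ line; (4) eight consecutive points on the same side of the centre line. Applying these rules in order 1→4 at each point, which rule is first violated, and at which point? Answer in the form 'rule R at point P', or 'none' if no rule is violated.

rule 3 at point 7

Zone of each point (C = within 1σ̂, B = 1σ̂–2σ̂, A = 2σ̂–3σ̂, * = beyond 3σ̂; sign = side of CL): 1:+B, 2:+C, 3:+C, 4:+B, 5:+B, 6:+B, 7:+B, 8:-C, 9:-C, 10:-C, 11:-C, 12:+C, 13:+C, 14:-B, 15:-C, 16:+B
Rule 3 (four of five consecutive points beyond the same 1σ limit) is satisfied at point 7.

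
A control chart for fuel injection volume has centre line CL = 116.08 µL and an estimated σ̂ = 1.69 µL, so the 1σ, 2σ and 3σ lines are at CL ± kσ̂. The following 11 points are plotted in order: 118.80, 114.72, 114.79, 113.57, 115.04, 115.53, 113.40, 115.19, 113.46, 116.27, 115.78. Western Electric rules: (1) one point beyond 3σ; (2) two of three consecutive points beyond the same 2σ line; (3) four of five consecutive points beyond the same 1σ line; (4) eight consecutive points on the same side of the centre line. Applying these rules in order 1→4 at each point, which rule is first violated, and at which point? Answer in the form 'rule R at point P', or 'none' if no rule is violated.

rule 4 at point 9

Zone of each point (C = within 1σ̂, B = 1σ̂–2σ̂, A = 2σ̂–3σ̂, * = beyond 3σ̂; sign = side of CL): 1:+B, 2:-C, 3:-C, 4:-B, 5:-C, 6:-C, 7:-B, 8:-C, 9:-B, 10:+C, 11:-C
Rule 4 (eight consecutive points on the same side of the centre line) is satisfied at point 9.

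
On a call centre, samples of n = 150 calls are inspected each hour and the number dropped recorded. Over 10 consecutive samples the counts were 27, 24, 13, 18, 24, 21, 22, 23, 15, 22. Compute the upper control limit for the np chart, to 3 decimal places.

p̄ = Σdᵢ / (k·n) = 209 / (10 × 150) = 0.13933
UCL = np̄ + 3·√(np̄(1−p̄)) = 20.9000 + 3 × √(20.9000×0.86067) = 20.9000 + 3 × 4.2412 = 33.6237

33.624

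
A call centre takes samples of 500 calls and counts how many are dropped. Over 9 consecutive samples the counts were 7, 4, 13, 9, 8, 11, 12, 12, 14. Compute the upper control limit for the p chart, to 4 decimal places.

0.0388

p̄ = Σdᵢ / (k·n) = 90 / (9 × 500) = 0.02000
UCL = p̄ + 3·√(p̄(1−p̄)/n) = 0.02000 + 3 × √(0.02000×0.98000/500) = 0.02000 + 3 × 0.00626 = 0.03878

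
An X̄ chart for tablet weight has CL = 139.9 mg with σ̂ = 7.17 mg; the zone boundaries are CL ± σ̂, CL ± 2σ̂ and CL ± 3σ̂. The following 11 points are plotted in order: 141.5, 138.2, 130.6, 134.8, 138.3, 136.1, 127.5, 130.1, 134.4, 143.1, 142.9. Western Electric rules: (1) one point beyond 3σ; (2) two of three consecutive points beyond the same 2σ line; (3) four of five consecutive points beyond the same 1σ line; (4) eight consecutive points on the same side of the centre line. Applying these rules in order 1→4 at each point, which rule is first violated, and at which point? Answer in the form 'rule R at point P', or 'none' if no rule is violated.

Zone of each point (C = within 1σ̂, B = 1σ̂–2σ̂, A = 2σ̂–3σ̂, * = beyond 3σ̂; sign = side of CL): 1:+C, 2:-C, 3:-B, 4:-C, 5:-C, 6:-C, 7:-B, 8:-B, 9:-C, 10:+C, 11:+C
Rule 4 (eight consecutive points on the same side of the centre line) is satisfied at point 9.

rule 4 at point 9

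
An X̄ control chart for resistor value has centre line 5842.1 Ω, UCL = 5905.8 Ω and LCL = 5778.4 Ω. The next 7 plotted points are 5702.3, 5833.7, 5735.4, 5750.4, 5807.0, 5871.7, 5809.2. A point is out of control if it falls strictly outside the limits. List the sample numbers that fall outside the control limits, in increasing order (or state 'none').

Compare each point to [5778.4, 5905.8]: sample 1 = 5702.3 < LCL; sample 3 = 5735.4 < LCL; sample 4 = 5750.4 < LCL.

1, 3, 4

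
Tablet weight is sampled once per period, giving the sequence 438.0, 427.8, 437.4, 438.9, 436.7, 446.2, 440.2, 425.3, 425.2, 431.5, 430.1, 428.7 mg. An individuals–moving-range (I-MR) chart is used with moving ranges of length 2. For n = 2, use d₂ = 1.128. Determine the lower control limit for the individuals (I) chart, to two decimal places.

418.58

X̄ = (438.0 + 427.8 + 437.4 + 438.9 + 436.7 + 446.2 + 440.2 + 425.3 + 425.2 + 431.5 + 430.1 + 428.7) / 12 = 433.8333
Moving ranges: 10.2, 9.6, 1.5, 2.2, 9.5, 6.0, 14.9, 0.1, 6.3, 1.4, 1.4; M̄R̄ = 63.1000 / 11 = 5.7364
LCL = X̄ − 3·M̄R̄/d₂ = 433.8333 − 3 × 5.7364 / 1.128 = 418.5770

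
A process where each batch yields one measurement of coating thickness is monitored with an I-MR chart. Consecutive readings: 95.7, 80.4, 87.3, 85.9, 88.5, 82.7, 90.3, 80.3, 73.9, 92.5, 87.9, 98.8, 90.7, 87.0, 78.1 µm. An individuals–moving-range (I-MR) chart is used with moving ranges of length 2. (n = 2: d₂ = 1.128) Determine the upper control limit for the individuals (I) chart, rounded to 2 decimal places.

X̄ = (95.7 + 80.4 + 87.3 + 85.9 + 88.5 + 82.7 + 90.3 + 80.3 + 73.9 + 92.5 + 87.9 + 98.8 + 90.7 + 87.0 + 78.1) / 15 = 86.6667
Moving ranges: 15.3, 6.9, 1.4, 2.6, 5.8, 7.6, 10.0, 6.4, 18.6, 4.6, 10.9, 8.1, 3.7, 8.9; M̄R̄ = 110.8000 / 14 = 7.9143
UCL = X̄ + 3·M̄R̄/d₂ = 86.6667 + 3 × 7.9143 / 1.128 = 107.7153

107.72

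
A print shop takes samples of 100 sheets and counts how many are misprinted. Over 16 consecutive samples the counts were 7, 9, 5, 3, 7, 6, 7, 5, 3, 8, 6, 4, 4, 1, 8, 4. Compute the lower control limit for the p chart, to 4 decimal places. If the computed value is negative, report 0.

0.0000

p̄ = Σdᵢ / (k·n) = 87 / (16 × 100) = 0.05437
LCL = p̄ − 3·√(p̄(1−p̄)/n) = 0.05437 − 3 × 0.02268 = -0.01365 → 0 (negative, so LCL = 0)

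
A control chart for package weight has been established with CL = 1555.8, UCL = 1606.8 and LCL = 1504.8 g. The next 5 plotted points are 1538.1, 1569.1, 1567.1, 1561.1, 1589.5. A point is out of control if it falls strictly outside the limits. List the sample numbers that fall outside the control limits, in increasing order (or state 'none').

All 5 points lie within [1504.8, 1606.8].

none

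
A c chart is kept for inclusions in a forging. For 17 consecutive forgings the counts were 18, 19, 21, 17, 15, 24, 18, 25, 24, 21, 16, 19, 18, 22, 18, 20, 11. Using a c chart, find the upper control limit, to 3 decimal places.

32.314

c̄ = (18 + 19 + 21 + 17 + 15 + 24 + 18 + 25 + 24 + 21 + 16 + 19 + 18 + 22 + 18 + 20 + 11) / 17 = 326 / 17 = 19.1765
UCL = c̄ + 3√c̄ = 19.1765 + 3 × √19.1765 = 19.1765 + 3 × 4.3791 = 32.3138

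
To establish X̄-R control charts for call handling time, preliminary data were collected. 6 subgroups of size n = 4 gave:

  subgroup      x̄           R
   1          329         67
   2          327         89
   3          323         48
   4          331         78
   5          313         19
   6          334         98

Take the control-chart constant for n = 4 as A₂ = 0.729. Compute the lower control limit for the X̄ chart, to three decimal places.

277.688

X̄̄ = (329 + 327 + 323 + 331 + 313 + 334) / 6 = 1957.0000 / 6 = 326.1667
R̄ = (67 + 89 + 48 + 78 + 19 + 98) / 6 = 399.0000 / 6 = 66.5000
LCL = X̄̄ − A₂·R̄ = 326.1667 − 0.729 × 66.5000 = 277.6882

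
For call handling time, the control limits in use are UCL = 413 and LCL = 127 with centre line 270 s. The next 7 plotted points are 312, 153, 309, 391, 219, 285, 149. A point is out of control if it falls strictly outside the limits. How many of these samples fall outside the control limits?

All 7 points lie within [127, 413].

0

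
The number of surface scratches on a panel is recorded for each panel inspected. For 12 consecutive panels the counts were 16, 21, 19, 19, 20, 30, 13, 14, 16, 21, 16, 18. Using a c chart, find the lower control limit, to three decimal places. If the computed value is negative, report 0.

5.651

c̄ = (16 + 21 + 19 + 19 + 20 + 30 + 13 + 14 + 16 + 21 + 16 + 18) / 12 = 223 / 12 = 18.5833
LCL = c̄ − 3√c̄ = 18.5833 − 3 × 4.3108 = 5.6508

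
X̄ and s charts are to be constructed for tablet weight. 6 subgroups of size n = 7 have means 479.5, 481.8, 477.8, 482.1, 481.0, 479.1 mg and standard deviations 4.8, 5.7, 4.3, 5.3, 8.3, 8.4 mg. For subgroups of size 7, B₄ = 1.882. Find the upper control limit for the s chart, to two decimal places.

s̄ = (4.8 + 5.7 + 4.3 + 5.3 + 8.3 + 8.4) / 6 = 6.1333
UCL_s = B₄·s̄ = 1.882 × 6.1333 = 11.5429

11.54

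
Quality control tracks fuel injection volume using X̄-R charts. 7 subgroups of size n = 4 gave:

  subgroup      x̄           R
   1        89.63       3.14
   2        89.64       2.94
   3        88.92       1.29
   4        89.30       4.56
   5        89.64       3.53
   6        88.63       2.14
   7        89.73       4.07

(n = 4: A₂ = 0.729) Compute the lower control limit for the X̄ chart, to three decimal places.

X̄̄ = (89.63 + 89.64 + 88.92 + 89.30 + 89.64 + 88.63 + 89.73) / 7 = 625.4900 / 7 = 89.3557
R̄ = (3.14 + 2.94 + 1.29 + 4.56 + 3.53 + 2.14 + 4.07) / 7 = 21.6700 / 7 = 3.0957
LCL = X̄̄ − A₂·R̄ = 89.3557 − 0.729 × 3.0957 = 87.0989

87.099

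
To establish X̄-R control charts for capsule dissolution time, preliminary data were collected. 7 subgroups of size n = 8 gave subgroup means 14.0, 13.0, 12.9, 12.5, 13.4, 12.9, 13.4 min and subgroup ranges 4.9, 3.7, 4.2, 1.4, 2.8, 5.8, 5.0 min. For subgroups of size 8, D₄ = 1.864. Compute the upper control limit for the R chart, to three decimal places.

7.403

R̄ = (4.9 + 3.7 + 4.2 + 1.4 + 2.8 + 5.8 + 5.0) / 7 = 27.8000 / 7 = 3.9714
UCL_R = D₄·R̄ = 1.864 × 3.9714 = 7.4027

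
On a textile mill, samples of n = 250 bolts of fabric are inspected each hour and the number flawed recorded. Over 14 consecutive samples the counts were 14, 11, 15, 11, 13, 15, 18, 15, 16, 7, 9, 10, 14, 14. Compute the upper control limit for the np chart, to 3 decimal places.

23.532

p̄ = Σdᵢ / (k·n) = 182 / (14 × 250) = 0.05200
UCL = np̄ + 3·√(np̄(1−p̄)) = 13.0000 + 3 × √(13.0000×0.94800) = 13.0000 + 3 × 3.5106 = 23.5317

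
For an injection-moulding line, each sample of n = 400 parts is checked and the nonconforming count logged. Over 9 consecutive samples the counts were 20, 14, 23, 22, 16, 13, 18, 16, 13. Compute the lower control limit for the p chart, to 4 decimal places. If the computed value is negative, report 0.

0.0126

p̄ = Σdᵢ / (k·n) = 155 / (9 × 400) = 0.04306
LCL = p̄ − 3·√(p̄(1−p̄)/n) = 0.04306 − 3 × 0.01015 = 0.01261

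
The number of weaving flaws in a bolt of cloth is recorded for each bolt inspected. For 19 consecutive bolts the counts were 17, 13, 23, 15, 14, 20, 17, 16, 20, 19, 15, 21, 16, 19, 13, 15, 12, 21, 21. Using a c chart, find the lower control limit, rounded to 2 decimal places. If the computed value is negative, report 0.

c̄ = (17 + 13 + 23 + 15 + 14 + 20 + 17 + 16 + 20 + 19 + 15 + 21 + 16 + 19 + 13 + 15 + 12 + 21 + 21) / 19 = 327 / 19 = 17.2105
LCL = c̄ − 3√c̄ = 17.2105 − 3 × 4.1486 = 4.7649

4.76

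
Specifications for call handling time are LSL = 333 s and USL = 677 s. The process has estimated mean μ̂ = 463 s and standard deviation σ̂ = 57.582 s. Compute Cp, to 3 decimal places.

Cp = (USL − LSL) / (6σ̂) = (677 − 333) / (6 × 57.582) = 344.0000 / 345.4920 = 0.9957

0.996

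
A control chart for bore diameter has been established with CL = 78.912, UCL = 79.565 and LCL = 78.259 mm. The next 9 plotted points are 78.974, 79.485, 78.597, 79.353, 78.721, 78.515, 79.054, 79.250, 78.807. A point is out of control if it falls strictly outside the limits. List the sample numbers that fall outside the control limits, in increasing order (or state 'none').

All 9 points lie within [78.259, 79.565].

none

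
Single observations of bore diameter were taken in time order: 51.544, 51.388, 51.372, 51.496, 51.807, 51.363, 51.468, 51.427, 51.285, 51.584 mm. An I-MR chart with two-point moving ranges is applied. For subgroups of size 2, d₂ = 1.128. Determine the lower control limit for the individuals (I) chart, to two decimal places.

X̄ = (51.544 + 51.388 + 51.372 + 51.496 + 51.807 + 51.363 + 51.468 + 51.427 + 51.285 + 51.584) / 10 = 51.4734
Moving ranges: 0.156, 0.016, 0.124, 0.311, 0.444, 0.105, 0.041, 0.142, 0.299; M̄R̄ = 1.6380 / 9 = 0.1820
LCL = X̄ − 3·M̄R̄/d₂ = 51.4734 − 3 × 0.1820 / 1.128 = 50.9894

50.99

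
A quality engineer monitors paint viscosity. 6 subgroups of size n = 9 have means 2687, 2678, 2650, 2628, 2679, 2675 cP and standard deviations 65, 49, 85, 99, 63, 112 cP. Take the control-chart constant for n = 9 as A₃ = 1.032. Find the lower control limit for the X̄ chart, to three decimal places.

X̄̄ = (2687 + 2678 + 2650 + 2628 + 2679 + 2675) / 6 = 2666.1667
s̄ = (65 + 49 + 85 + 99 + 63 + 112) / 6 = 78.8333
LCL = X̄̄ − A₃·s̄ = 2666.1667 − 1.032 × 78.8333 = 2584.8107

2584.811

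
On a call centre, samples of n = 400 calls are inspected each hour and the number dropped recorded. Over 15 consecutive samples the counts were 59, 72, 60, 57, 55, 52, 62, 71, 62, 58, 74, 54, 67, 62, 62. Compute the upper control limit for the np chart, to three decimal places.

83.486

p̄ = Σdᵢ / (k·n) = 927 / (15 × 400) = 0.15450
UCL = np̄ + 3·√(np̄(1−p̄)) = 61.8000 + 3 × √(61.8000×0.84550) = 61.8000 + 3 × 7.2285 = 83.4856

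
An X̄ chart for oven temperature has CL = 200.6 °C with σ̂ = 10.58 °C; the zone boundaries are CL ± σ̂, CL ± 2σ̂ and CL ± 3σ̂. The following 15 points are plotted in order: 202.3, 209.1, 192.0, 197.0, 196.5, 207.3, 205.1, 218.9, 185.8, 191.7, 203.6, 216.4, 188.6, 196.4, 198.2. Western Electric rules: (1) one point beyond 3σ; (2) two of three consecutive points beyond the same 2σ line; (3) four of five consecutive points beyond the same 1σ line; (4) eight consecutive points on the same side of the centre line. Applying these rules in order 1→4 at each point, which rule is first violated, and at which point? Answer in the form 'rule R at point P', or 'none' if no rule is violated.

none

Zone of each point (C = within 1σ̂, B = 1σ̂–2σ̂, A = 2σ̂–3σ̂, * = beyond 3σ̂; sign = side of CL): 1:+C, 2:+C, 3:-C, 4:-C, 5:-C, 6:+C, 7:+C, 8:+B, 9:-B, 10:-C, 11:+C, 12:+B, 13:-B, 14:-C, 15:-C
No rule fires across all 15 points.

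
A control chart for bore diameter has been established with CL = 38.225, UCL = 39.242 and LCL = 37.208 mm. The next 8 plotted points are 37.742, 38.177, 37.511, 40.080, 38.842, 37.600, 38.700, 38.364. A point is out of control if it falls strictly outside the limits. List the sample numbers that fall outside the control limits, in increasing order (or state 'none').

4

Compare each point to [37.208, 39.242]: sample 4 = 40.080 > UCL.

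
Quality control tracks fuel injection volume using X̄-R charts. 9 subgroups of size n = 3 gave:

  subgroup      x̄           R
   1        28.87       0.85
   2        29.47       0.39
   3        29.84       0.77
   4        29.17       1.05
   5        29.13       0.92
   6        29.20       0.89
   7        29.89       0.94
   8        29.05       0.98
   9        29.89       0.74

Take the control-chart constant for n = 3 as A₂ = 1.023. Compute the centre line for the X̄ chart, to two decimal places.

X̄̄ = (28.87 + 29.47 + 29.84 + 29.17 + 29.13 + 29.20 + 29.89 + 29.05 + 29.89) / 9 = 264.5100 / 9 = 29.3900
CL = X̄̄ = 29.3900

29.39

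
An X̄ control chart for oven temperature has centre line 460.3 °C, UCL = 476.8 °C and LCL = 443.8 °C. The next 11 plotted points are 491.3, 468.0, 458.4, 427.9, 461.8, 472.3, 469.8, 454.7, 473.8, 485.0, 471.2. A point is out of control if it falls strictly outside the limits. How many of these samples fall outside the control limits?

3

Compare each point to [443.8, 476.8]: sample 1 = 491.3 > UCL; sample 4 = 427.9 < LCL; sample 10 = 485.0 > UCL.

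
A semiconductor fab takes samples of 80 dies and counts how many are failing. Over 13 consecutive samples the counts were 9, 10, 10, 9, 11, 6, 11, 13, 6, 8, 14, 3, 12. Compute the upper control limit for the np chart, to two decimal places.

p̄ = Σdᵢ / (k·n) = 122 / (13 × 80) = 0.11731
UCL = np̄ + 3·√(np̄(1−p̄)) = 9.3846 + 3 × √(9.3846×0.88269) = 9.3846 + 3 × 2.8781 = 18.0191

18.02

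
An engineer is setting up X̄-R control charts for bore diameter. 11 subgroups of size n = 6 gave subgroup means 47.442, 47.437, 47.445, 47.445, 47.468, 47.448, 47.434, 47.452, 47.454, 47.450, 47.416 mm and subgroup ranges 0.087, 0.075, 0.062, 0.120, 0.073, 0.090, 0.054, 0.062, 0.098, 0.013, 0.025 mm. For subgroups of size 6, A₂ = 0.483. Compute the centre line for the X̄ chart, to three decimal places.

X̄̄ = (47.442 + 47.437 + 47.445 + 47.445 + 47.468 + 47.448 + 47.434 + 47.452 + 47.454 + 47.450 + 47.416) / 11 = 521.8910 / 11 = 47.4446
CL = X̄̄ = 47.4446

47.445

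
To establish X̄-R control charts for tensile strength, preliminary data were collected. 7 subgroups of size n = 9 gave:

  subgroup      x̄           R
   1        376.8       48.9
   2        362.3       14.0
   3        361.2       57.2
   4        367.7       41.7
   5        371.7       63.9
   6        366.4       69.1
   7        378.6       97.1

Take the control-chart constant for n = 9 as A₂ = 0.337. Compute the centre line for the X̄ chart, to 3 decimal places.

X̄̄ = (376.8 + 362.3 + 361.2 + 367.7 + 371.7 + 366.4 + 378.6) / 7 = 2584.7000 / 7 = 369.2429
CL = X̄̄ = 369.2429

369.243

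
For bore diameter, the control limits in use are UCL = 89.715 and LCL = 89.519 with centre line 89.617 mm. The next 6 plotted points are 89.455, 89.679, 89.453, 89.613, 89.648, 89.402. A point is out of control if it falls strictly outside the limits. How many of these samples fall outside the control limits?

3

Compare each point to [89.519, 89.715]: sample 1 = 89.455 < LCL; sample 3 = 89.453 < LCL; sample 6 = 89.402 < LCL.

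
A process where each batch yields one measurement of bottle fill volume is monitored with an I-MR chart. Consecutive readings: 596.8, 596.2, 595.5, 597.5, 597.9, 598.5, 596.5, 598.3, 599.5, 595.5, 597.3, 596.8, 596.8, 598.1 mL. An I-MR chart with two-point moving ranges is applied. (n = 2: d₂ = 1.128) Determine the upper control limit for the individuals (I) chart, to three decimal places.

600.686

X̄ = (596.8 + 596.2 + 595.5 + 597.5 + 597.9 + 598.5 + 596.5 + 598.3 + 599.5 + 595.5 + 597.3 + 596.8 + 596.8 + 598.1) / 14 = 597.2286
Moving ranges: 0.6, 0.7, 2.0, 0.4, 0.6, 2.0, 1.8, 1.2, 4.0, 1.8, 0.5, 0.0, 1.3; M̄R̄ = 16.9000 / 13 = 1.3000
UCL = X̄ + 3·M̄R̄/d₂ = 597.2286 + 3 × 1.3000 / 1.128 = 600.6860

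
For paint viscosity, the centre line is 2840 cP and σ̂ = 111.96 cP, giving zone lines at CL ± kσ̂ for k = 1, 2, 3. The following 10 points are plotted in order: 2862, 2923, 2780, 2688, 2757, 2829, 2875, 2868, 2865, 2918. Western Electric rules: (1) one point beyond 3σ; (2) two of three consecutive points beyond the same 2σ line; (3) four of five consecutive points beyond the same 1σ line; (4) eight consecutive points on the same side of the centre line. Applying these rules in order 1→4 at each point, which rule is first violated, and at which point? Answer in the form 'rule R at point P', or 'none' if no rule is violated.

Zone of each point (C = within 1σ̂, B = 1σ̂–2σ̂, A = 2σ̂–3σ̂, * = beyond 3σ̂; sign = side of CL): 1:+C, 2:+C, 3:-C, 4:-B, 5:-C, 6:-C, 7:+C, 8:+C, 9:+C, 10:+C
No rule fires across all 10 points.

none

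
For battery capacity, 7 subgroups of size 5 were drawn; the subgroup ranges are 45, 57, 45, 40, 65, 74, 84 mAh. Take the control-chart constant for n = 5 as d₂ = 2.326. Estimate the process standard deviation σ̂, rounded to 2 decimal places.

25.18

R̄ = (45 + 57 + 45 + 40 + 65 + 74 + 84) / 7 = 58.5714
σ̂ = R̄ / d₂ = 58.5714 / 2.326 = 25.1812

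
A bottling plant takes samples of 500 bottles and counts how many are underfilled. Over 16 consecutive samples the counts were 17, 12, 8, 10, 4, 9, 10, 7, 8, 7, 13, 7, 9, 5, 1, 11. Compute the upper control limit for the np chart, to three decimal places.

17.359

p̄ = Σdᵢ / (k·n) = 138 / (16 × 500) = 0.01725
UCL = np̄ + 3·√(np̄(1−p̄)) = 8.6250 + 3 × √(8.6250×0.98275) = 8.6250 + 3 × 2.9114 = 17.3592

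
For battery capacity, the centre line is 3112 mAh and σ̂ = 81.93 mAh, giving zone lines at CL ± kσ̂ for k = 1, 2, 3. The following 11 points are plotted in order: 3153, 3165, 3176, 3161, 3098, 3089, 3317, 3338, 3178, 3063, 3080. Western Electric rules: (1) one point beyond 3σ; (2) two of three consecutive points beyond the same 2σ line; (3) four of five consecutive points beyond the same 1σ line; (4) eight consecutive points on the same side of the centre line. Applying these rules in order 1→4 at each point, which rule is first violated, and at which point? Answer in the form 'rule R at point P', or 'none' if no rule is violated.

rule 2 at point 8

Zone of each point (C = within 1σ̂, B = 1σ̂–2σ̂, A = 2σ̂–3σ̂, * = beyond 3σ̂; sign = side of CL): 1:+C, 2:+C, 3:+C, 4:+C, 5:-C, 6:-C, 7:+A, 8:+A, 9:+C, 10:-C, 11:-C
Rule 2 (two of three consecutive points beyond the same 2σ limit) is satisfied at point 8.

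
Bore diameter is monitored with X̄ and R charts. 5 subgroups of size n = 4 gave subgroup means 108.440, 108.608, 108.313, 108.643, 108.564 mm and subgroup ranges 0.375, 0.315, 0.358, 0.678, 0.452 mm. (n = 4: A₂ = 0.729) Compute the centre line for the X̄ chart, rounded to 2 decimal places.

108.51

X̄̄ = (108.440 + 108.608 + 108.313 + 108.643 + 108.564) / 5 = 542.5680 / 5 = 108.5136
CL = X̄̄ = 108.5136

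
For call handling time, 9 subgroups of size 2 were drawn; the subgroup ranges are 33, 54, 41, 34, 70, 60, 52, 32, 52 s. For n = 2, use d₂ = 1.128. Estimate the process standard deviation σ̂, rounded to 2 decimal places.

42.16

R̄ = (33 + 54 + 41 + 34 + 70 + 60 + 52 + 32 + 52) / 9 = 47.5556
σ̂ = R̄ / d₂ = 47.5556 / 1.128 = 42.1592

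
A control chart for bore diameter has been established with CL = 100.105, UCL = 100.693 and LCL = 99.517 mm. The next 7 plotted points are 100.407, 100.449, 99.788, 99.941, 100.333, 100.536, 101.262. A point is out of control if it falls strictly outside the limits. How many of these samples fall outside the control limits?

Compare each point to [99.517, 100.693]: sample 7 = 101.262 > UCL.

1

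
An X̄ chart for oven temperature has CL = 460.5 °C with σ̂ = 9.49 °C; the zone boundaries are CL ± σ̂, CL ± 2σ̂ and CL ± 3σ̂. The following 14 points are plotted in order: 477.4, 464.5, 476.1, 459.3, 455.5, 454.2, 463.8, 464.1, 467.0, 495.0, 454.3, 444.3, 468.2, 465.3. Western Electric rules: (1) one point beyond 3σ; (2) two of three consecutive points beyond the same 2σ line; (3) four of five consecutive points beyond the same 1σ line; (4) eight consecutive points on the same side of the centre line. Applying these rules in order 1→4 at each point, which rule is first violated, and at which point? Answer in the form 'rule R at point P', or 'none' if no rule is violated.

Zone of each point (C = within 1σ̂, B = 1σ̂–2σ̂, A = 2σ̂–3σ̂, * = beyond 3σ̂; sign = side of CL): 1:+B, 2:+C, 3:+B, 4:-C, 5:-C, 6:-C, 7:+C, 8:+C, 9:+C, 10:+*, 11:-C, 12:-B, 13:+C, 14:+C
Rule 1 (one point beyond the 3σ limits) is satisfied at point 10.

rule 1 at point 10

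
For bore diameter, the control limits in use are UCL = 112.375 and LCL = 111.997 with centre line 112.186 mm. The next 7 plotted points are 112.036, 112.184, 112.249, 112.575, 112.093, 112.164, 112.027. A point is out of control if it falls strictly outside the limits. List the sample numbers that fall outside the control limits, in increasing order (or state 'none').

4

Compare each point to [111.997, 112.375]: sample 4 = 112.575 > UCL.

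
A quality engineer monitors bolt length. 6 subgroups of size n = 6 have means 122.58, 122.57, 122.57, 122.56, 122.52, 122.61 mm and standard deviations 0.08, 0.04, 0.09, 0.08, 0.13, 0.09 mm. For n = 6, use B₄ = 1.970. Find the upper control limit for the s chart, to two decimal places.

0.17

s̄ = (0.08 + 0.04 + 0.09 + 0.08 + 0.13 + 0.09) / 6 = 0.0850
UCL_s = B₄·s̄ = 1.970 × 0.0850 = 0.1675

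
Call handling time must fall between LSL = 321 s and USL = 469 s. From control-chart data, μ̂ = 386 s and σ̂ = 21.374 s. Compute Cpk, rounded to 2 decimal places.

Cpu = (USL − μ̂) / (3σ̂) = (469 − 386) / (3 × 21.374) = 1.2944; Cpl = (μ̂ − LSL) / (3σ̂) = (386 − 321) / (3 × 21.374) = 1.0137; Cpk = min(Cpu, Cpl) = 1.0137

1.01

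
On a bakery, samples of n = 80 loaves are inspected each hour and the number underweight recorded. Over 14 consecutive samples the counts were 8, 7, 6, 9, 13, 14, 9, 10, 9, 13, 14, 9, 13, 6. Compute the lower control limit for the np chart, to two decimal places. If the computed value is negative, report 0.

p̄ = Σdᵢ / (k·n) = 140 / (14 × 80) = 0.12500
LCL = np̄ − 3·√(np̄(1−p̄)) = 10.0000 − 3 × 2.9580 = 1.1259

1.13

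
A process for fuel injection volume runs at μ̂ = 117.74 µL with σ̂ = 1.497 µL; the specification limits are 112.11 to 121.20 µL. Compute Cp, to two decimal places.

Cp = (USL − LSL) / (6σ̂) = (121.20 − 112.11) / (6 × 1.497) = 9.0900 / 8.9820 = 1.0120

1.01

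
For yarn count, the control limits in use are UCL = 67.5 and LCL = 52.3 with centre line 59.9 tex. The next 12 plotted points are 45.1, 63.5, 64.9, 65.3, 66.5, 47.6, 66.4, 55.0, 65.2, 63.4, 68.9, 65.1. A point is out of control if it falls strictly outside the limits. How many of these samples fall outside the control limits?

3

Compare each point to [52.3, 67.5]: sample 1 = 45.1 < LCL; sample 6 = 47.6 < LCL; sample 11 = 68.9 > UCL.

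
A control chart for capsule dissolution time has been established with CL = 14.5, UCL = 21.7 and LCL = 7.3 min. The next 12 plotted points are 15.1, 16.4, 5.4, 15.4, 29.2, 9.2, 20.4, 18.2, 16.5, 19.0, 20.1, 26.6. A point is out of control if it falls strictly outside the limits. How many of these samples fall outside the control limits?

Compare each point to [7.3, 21.7]: sample 3 = 5.4 < LCL; sample 5 = 29.2 > UCL; sample 12 = 26.6 > UCL.

3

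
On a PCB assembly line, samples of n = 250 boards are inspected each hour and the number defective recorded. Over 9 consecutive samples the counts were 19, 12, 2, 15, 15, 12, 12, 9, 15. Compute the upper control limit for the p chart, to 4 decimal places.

0.0904

p̄ = Σdᵢ / (k·n) = 111 / (9 × 250) = 0.04933
UCL = p̄ + 3·√(p̄(1−p̄)/n) = 0.04933 + 3 × √(0.04933×0.95067/250) = 0.04933 + 3 × 0.01370 = 0.09042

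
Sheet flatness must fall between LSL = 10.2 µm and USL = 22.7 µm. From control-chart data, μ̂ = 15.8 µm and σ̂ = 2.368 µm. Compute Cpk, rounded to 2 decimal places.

0.79

Cpu = (USL − μ̂) / (3σ̂) = (22.7 − 15.8) / (3 × 2.368) = 0.9713; Cpl = (μ̂ − LSL) / (3σ̂) = (15.8 − 10.2) / (3 × 2.368) = 0.7883; Cpk = min(Cpu, Cpl) = 0.7883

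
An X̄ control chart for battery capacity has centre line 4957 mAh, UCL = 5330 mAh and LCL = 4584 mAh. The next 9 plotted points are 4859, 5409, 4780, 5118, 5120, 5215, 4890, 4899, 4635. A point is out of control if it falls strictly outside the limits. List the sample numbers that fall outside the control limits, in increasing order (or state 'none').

Compare each point to [4584, 5330]: sample 2 = 5409 > UCL.

2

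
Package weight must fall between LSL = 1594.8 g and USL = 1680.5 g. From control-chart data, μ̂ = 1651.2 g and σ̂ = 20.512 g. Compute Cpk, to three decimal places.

Cpu = (USL − μ̂) / (3σ̂) = (1680.5 − 1651.2) / (3 × 20.512) = 0.4761; Cpl = (μ̂ − LSL) / (3σ̂) = (1651.2 − 1594.8) / (3 × 20.512) = 0.9165; Cpk = min(Cpu, Cpl) = 0.4761

0.476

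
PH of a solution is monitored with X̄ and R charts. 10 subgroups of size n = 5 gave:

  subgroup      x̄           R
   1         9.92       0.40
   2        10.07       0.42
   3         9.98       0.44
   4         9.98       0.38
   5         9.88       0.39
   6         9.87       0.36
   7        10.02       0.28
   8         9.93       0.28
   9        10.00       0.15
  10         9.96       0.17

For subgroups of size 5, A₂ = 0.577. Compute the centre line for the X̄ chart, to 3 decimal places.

X̄̄ = (9.92 + 10.07 + 9.98 + 9.98 + 9.88 + 9.87 + 10.02 + 9.93 + 10.00 + 9.96) / 10 = 99.6100 / 10 = 9.9610
CL = X̄̄ = 9.9610

9.961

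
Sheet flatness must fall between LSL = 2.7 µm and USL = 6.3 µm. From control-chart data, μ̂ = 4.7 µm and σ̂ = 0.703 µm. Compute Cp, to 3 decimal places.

Cp = (USL − LSL) / (6σ̂) = (6.3 − 2.7) / (6 × 0.703) = 3.6000 / 4.2180 = 0.8535

0.853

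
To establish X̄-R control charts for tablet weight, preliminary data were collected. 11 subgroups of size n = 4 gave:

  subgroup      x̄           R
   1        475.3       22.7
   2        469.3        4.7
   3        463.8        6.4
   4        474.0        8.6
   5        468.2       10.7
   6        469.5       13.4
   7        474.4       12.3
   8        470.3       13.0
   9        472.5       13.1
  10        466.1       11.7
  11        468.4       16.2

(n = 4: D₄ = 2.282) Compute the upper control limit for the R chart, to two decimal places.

R̄ = (22.7 + 4.7 + 6.4 + 8.6 + 10.7 + 13.4 + 12.3 + 13.0 + 13.1 + 11.7 + 16.2) / 11 = 132.8000 / 11 = 12.0727
UCL_R = D₄·R̄ = 2.282 × 12.0727 = 27.5500

27.55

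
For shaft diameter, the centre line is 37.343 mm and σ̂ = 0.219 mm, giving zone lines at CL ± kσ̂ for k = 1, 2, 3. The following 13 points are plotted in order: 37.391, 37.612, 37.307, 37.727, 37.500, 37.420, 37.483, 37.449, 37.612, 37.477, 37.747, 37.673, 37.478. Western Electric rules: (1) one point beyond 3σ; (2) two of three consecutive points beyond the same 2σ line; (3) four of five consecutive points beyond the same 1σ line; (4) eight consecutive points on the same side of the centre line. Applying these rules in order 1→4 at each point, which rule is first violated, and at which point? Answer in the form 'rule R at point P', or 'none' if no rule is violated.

Zone of each point (C = within 1σ̂, B = 1σ̂–2σ̂, A = 2σ̂–3σ̂, * = beyond 3σ̂; sign = side of CL): 1:+C, 2:+B, 3:-C, 4:+B, 5:+C, 6:+C, 7:+C, 8:+C, 9:+B, 10:+C, 11:+B, 12:+B, 13:+C
Rule 4 (eight consecutive points on the same side of the centre line) is satisfied at point 11.

rule 4 at point 11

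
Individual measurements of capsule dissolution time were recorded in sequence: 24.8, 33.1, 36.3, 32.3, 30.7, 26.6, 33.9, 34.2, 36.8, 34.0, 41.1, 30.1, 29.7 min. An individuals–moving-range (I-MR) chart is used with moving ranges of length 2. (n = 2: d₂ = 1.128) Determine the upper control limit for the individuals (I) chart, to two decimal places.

44.26

X̄ = (24.8 + 33.1 + 36.3 + 32.3 + 30.7 + 26.6 + 33.9 + 34.2 + 36.8 + 34.0 + 41.1 + 30.1 + 29.7) / 13 = 32.5846
Moving ranges: 8.3, 3.2, 4.0, 1.6, 4.1, 7.3, 0.3, 2.6, 2.8, 7.1, 11.0, 0.4; M̄R̄ = 52.7000 / 12 = 4.3917
UCL = X̄ + 3·M̄R̄/d₂ = 32.5846 + 3 × 4.3917 / 1.128 = 44.2646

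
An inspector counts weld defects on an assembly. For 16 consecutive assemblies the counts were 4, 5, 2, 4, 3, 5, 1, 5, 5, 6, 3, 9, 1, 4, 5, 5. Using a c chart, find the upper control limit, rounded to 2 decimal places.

c̄ = (4 + 5 + 2 + 4 + 3 + 5 + 1 + 5 + 5 + 6 + 3 + 9 + 1 + 4 + 5 + 5) / 16 = 67 / 16 = 4.1875
UCL = c̄ + 3√c̄ = 4.1875 + 3 × √4.1875 = 4.1875 + 3 × 2.0463 = 10.3265

10.33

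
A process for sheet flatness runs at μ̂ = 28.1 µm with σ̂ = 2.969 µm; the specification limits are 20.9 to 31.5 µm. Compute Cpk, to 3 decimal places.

0.382

Cpu = (USL − μ̂) / (3σ̂) = (31.5 − 28.1) / (3 × 2.969) = 0.3817; Cpl = (μ̂ − LSL) / (3σ̂) = (28.1 − 20.9) / (3 × 2.969) = 0.8084; Cpk = min(Cpu, Cpl) = 0.3817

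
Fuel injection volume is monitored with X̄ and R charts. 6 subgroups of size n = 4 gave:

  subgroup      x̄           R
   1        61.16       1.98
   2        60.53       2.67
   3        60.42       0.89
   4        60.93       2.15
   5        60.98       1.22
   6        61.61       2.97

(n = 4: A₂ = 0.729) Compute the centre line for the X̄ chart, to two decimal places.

60.94

X̄̄ = (61.16 + 60.53 + 60.42 + 60.93 + 60.98 + 61.61) / 6 = 365.6300 / 6 = 60.9383
CL = X̄̄ = 60.9383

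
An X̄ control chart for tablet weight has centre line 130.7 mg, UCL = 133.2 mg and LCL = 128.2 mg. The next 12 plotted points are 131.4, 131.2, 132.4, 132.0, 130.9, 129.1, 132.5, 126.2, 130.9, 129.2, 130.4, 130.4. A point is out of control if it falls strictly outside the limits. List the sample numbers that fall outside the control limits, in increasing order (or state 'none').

8

Compare each point to [128.2, 133.2]: sample 8 = 126.2 < LCL.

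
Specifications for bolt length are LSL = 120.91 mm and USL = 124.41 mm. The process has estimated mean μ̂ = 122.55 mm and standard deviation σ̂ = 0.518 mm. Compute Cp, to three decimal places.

1.126

Cp = (USL − LSL) / (6σ̂) = (124.41 − 120.91) / (6 × 0.518) = 3.5000 / 3.1080 = 1.1261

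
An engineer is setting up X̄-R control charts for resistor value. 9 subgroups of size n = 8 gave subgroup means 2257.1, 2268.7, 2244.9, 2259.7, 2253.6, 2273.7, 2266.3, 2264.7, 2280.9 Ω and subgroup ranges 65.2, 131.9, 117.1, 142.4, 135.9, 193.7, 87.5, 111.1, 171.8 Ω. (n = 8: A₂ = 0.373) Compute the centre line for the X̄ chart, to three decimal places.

X̄̄ = (2257.1 + 2268.7 + 2244.9 + 2259.7 + 2253.6 + 2273.7 + 2266.3 + 2264.7 + 2280.9) / 9 = 20369.6000 / 9 = 2263.2889
CL = X̄̄ = 2263.2889

2263.289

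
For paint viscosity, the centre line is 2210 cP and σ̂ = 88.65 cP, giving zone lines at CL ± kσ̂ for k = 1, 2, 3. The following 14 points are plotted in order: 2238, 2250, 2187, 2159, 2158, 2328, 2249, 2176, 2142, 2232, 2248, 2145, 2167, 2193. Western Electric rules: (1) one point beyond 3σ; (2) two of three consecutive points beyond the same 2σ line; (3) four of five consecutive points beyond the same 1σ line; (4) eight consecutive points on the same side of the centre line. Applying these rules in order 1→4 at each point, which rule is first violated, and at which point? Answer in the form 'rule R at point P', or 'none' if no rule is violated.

Zone of each point (C = within 1σ̂, B = 1σ̂–2σ̂, A = 2σ̂–3σ̂, * = beyond 3σ̂; sign = side of CL): 1:+C, 2:+C, 3:-C, 4:-C, 5:-C, 6:+B, 7:+C, 8:-C, 9:-C, 10:+C, 11:+C, 12:-C, 13:-C, 14:-C
No rule fires across all 14 points.

none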